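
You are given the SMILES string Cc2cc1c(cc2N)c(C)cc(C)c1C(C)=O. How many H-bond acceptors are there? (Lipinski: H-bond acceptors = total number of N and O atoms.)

2

N atoms: 1; O atoms: 1.
Lipinski HBA = 1 + 1 = 2.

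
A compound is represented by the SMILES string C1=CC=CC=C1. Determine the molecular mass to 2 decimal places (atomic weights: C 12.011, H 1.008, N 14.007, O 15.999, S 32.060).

First, the molecular formula is C6H6 (counting implicit H from valence).
  C: 6 × 12.011 = 72.066
  H: 6 × 1.008 = 6.048
Sum: 6×12.011 + 6×1.008 = 78.114 → 78.11 g/mol.

78.11 g/mol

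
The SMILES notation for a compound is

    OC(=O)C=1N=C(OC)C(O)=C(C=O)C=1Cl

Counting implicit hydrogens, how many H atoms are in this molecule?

Walk through each heavy atom and fill implicit hydrogens from standard valence (C 4, N 3, O 2, S 2, halogen 1):
  atom 1: O, bond orders sum to 1 (valence 2) → 1 H
  atom 2: C, bond orders sum to 4 (valence 4) → 0 H
  atom 3: O, bond orders sum to 2 (valence 2) → 0 H
  atom 4: C, bond orders sum to 4 (valence 4) → 0 H
  atom 5: N, bond orders sum to 3 (valence 3) → 0 H
  atom 6: C, bond orders sum to 4 (valence 4) → 0 H
  atom 7: O, bond orders sum to 2 (valence 2) → 0 H
  atom 8: C, bond orders sum to 1 (valence 4) → 3 H
  atom 9: C, bond orders sum to 4 (valence 4) → 0 H
  atom 10: O, bond orders sum to 1 (valence 2) → 1 H
  atom 11: C, bond orders sum to 4 (valence 4) → 0 H
  atom 12: C, bond orders sum to 3 (valence 4) → 1 H
  atom 13: O, bond orders sum to 2 (valence 2) → 0 H
  atom 14: C, bond orders sum to 4 (valence 4) → 0 H
  atom 15: Cl (halogen, monovalent) → 0 H
Total hydrogens: 6.

6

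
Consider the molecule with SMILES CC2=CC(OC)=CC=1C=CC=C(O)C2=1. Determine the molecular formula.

C12H12O2

Walk through each heavy atom and fill implicit hydrogens from standard valence (C 4, N 3, O 2, S 2, halogen 1):
  atom 1: C, bond orders sum to 1 (valence 4) → 3 H
  atom 2: C, bond orders sum to 4 (valence 4) → 0 H
  atom 3: C, bond orders sum to 3 (valence 4) → 1 H
  atom 4: C, bond orders sum to 4 (valence 4) → 0 H
  atom 5: O, bond orders sum to 2 (valence 2) → 0 H
  atom 6: C, bond orders sum to 1 (valence 4) → 3 H
  atom 7: C, bond orders sum to 3 (valence 4) → 1 H
  atom 8: C, bond orders sum to 4 (valence 4) → 0 H
  atom 9: C, bond orders sum to 3 (valence 4) → 1 H
  atom 10: C, bond orders sum to 3 (valence 4) → 1 H
  atom 11: C, bond orders sum to 3 (valence 4) → 1 H
  atom 12: C, bond orders sum to 4 (valence 4) → 0 H
  atom 13: O, bond orders sum to 1 (valence 2) → 1 H
  atom 14: C, bond orders sum to 4 (valence 4) → 0 H
Totals → C:12, H:12, O:2.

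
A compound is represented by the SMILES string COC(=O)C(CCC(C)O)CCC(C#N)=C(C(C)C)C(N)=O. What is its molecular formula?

C16H26N2O4

Walk through each heavy atom and fill implicit hydrogens from standard valence (C 4, N 3, O 2, S 2, halogen 1):
  atom 1: C, bond orders sum to 1 (valence 4) → 3 H
  atom 2: O, bond orders sum to 2 (valence 2) → 0 H
  atom 3: C, bond orders sum to 4 (valence 4) → 0 H
  atom 4: O, bond orders sum to 2 (valence 2) → 0 H
  atom 5: C, bond orders sum to 3 (valence 4) → 1 H
  atom 6: C, bond orders sum to 2 (valence 4) → 2 H
  atom 7: C, bond orders sum to 2 (valence 4) → 2 H
  atom 8: C, bond orders sum to 3 (valence 4) → 1 H
  atom 9: C, bond orders sum to 1 (valence 4) → 3 H
  atom 10: O, bond orders sum to 1 (valence 2) → 1 H
  atom 11: C, bond orders sum to 2 (valence 4) → 2 H
  atom 12: C, bond orders sum to 2 (valence 4) → 2 H
  atom 13: C, bond orders sum to 4 (valence 4) → 0 H
  atom 14: C, bond orders sum to 4 (valence 4) → 0 H
  atom 15: N, bond orders sum to 3 (valence 3) → 0 H
  atom 16: C, bond orders sum to 4 (valence 4) → 0 H
  atom 17: C, bond orders sum to 3 (valence 4) → 1 H
  atom 18: C, bond orders sum to 1 (valence 4) → 3 H
  atom 19: C, bond orders sum to 1 (valence 4) → 3 H
  atom 20: C, bond orders sum to 4 (valence 4) → 0 H
  atom 21: N, bond orders sum to 1 (valence 3) → 2 H
  atom 22: O, bond orders sum to 2 (valence 2) → 0 H
Totals → C:16, H:26, N:2, O:4.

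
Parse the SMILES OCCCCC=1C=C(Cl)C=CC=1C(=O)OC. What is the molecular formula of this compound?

C12H15ClO3

Walk through each heavy atom and fill implicit hydrogens from standard valence (C 4, N 3, O 2, S 2, halogen 1):
  atom 1: O, bond orders sum to 1 (valence 2) → 1 H
  atom 2: C, bond orders sum to 2 (valence 4) → 2 H
  atom 3: C, bond orders sum to 2 (valence 4) → 2 H
  atom 4: C, bond orders sum to 2 (valence 4) → 2 H
  atom 5: C, bond orders sum to 2 (valence 4) → 2 H
  atom 6: C, bond orders sum to 4 (valence 4) → 0 H
  atom 7: C, bond orders sum to 3 (valence 4) → 1 H
  atom 8: C, bond orders sum to 4 (valence 4) → 0 H
  atom 9: Cl (halogen, monovalent) → 0 H
  atom 10: C, bond orders sum to 3 (valence 4) → 1 H
  atom 11: C, bond orders sum to 3 (valence 4) → 1 H
  atom 12: C, bond orders sum to 4 (valence 4) → 0 H
  atom 13: C, bond orders sum to 4 (valence 4) → 0 H
  atom 14: O, bond orders sum to 2 (valence 2) → 0 H
  atom 15: O, bond orders sum to 2 (valence 2) → 0 H
  atom 16: C, bond orders sum to 1 (valence 4) → 3 H
Totals → C:12, H:15, Cl:1, O:3.
In Hill order: C12H15ClO3.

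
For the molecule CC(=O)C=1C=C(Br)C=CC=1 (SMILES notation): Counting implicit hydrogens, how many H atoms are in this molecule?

7

Walk through each heavy atom and fill implicit hydrogens from standard valence (C 4, N 3, O 2, S 2, halogen 1):
  atom 1: C, bond orders sum to 1 (valence 4) → 3 H
  atom 2: C, bond orders sum to 4 (valence 4) → 0 H
  atom 3: O, bond orders sum to 2 (valence 2) → 0 H
  atom 4: C, bond orders sum to 4 (valence 4) → 0 H
  atom 5: C, bond orders sum to 3 (valence 4) → 1 H
  atom 6: C, bond orders sum to 4 (valence 4) → 0 H
  atom 7: Br (halogen, monovalent) → 0 H
  atom 8: C, bond orders sum to 3 (valence 4) → 1 H
  atom 9: C, bond orders sum to 3 (valence 4) → 1 H
  atom 10: C, bond orders sum to 3 (valence 4) → 1 H
Total hydrogens: 7.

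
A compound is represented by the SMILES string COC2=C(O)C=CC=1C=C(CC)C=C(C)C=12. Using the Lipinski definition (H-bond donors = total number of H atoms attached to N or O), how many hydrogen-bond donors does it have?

1

Donors: find every N or O and count the H atoms it carries.
  atom 2 (O): bond orders sum to 2 → 0 H
  atom 5 (O): bond orders sum to 1 → 1 H
Lipinski HBD = 1.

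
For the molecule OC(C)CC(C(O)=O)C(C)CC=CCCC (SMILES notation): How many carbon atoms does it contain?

Count every carbon token in the SMILES (each C, including those in ring-closure positions and inside branches).
Carbon count: 13.

13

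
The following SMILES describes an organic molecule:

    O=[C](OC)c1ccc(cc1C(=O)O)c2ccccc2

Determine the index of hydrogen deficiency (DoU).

Molecular formula: C15H12O4.
DoU = (2C + 2 + N − H − X) / 2, where X is the halogen count and O/S are ignored.
    = (2·15 + 2 + 0 − 12 − 0) / 2 = 20 / 2 = 10.

10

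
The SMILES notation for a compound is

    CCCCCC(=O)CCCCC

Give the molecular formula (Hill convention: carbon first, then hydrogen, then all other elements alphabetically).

Walk through each heavy atom and fill implicit hydrogens from standard valence (C 4, N 3, O 2, S 2, halogen 1):
  atom 1: C, bond orders sum to 1 (valence 4) → 3 H
  atom 2: C, bond orders sum to 2 (valence 4) → 2 H
  atom 3: C, bond orders sum to 2 (valence 4) → 2 H
  atom 4: C, bond orders sum to 2 (valence 4) → 2 H
  atom 5: C, bond orders sum to 2 (valence 4) → 2 H
  atom 6: C, bond orders sum to 4 (valence 4) → 0 H
  atom 7: O, bond orders sum to 2 (valence 2) → 0 H
  atom 8: C, bond orders sum to 2 (valence 4) → 2 H
  atom 9: C, bond orders sum to 2 (valence 4) → 2 H
  atom 10: C, bond orders sum to 2 (valence 4) → 2 H
  atom 11: C, bond orders sum to 2 (valence 4) → 2 H
  atom 12: C, bond orders sum to 1 (valence 4) → 3 H
Totals → C:11, H:22, O:1.
In Hill order: C11H22O.

C11H22O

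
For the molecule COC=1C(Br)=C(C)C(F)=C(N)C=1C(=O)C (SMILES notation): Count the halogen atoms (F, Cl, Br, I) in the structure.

Halogen atoms appear at heavy-atom positions 5, 9 (1×Br, 1×F).
Other groups present: 1 ether, 1 ketone, 1 primary amine.
Halogen count: 2.

2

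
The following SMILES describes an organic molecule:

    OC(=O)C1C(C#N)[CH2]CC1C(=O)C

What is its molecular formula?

C9H11NO3

Walk through each heavy atom and fill implicit hydrogens from standard valence (C 4, N 3, O 2, S 2, halogen 1):
  atom 1: O, bond orders sum to 1 (valence 2) → 1 H
  atom 2: C, bond orders sum to 4 (valence 4) → 0 H
  atom 3: O, bond orders sum to 2 (valence 2) → 0 H
  atom 4: C, bond orders sum to 3 (valence 4) → 1 H
  atom 5: C, bond orders sum to 3 (valence 4) → 1 H
  atom 6: C, bond orders sum to 4 (valence 4) → 0 H
  atom 7: N, bond orders sum to 3 (valence 3) → 0 H
  atom 8: C with explicit H count 2
  atom 9: C, bond orders sum to 2 (valence 4) → 2 H
  atom 10: C, bond orders sum to 3 (valence 4) → 1 H
  atom 11: C, bond orders sum to 4 (valence 4) → 0 H
  atom 12: O, bond orders sum to 2 (valence 2) → 0 H
  atom 13: C, bond orders sum to 1 (valence 4) → 3 H
Totals → C:9, H:11, N:1, O:3.
In Hill order: C9H11NO3.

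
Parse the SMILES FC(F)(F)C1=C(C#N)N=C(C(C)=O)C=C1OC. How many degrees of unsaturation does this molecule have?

7

Degree of unsaturation = (number of rings) + (number of π bonds).
Ring closures in the SMILES: 1.
π bonds: 4 double bonds (each 1 DoU), 1 triple bond (each 2 DoU) → 6 DoU from unsaturation.
Total DoU = 1 + 6 = 7.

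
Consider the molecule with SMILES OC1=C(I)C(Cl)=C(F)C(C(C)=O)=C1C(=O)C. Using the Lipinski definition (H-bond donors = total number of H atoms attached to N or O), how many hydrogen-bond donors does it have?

1

Donors: find every N or O and count the H atoms it carries.
  atom 1 (O): bond orders sum to 1 → 1 H
  atom 12 (O): bond orders sum to 2 → 0 H
  atom 15 (O): bond orders sum to 2 → 0 H
Lipinski HBD = 1.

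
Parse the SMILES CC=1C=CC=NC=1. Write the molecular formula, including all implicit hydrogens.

C6H7N

Walk through each heavy atom and fill implicit hydrogens from standard valence (C 4, N 3, O 2, S 2, halogen 1):
  atom 1: C, bond orders sum to 1 (valence 4) → 3 H
  atom 2: C, bond orders sum to 4 (valence 4) → 0 H
  atom 3: C, bond orders sum to 3 (valence 4) → 1 H
  atom 4: C, bond orders sum to 3 (valence 4) → 1 H
  atom 5: C, bond orders sum to 3 (valence 4) → 1 H
  atom 6: N, bond orders sum to 3 (valence 3) → 0 H
  atom 7: C, bond orders sum to 3 (valence 4) → 1 H
Totals → C:6, H:7, N:1.
In Hill order: C6H7N.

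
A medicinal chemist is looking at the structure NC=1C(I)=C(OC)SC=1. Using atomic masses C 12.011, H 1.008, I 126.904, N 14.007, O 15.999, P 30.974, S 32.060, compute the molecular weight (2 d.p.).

255.07 g/mol

First, the molecular formula is C5H6INOS (counting implicit H from valence).
  C: 5 × 12.011 = 60.055
  H: 6 × 1.008 = 6.048
  I: 1 × 126.904 = 126.904
  N: 1 × 14.007 = 14.007
  O: 1 × 15.999 = 15.999
  S: 1 × 32.060 = 32.060
Sum: 5×12.011 + 6×1.008 + 1×126.904 + 1×14.007 + 1×15.999 + 1×32.060 = 255.073 → 255.07 g/mol.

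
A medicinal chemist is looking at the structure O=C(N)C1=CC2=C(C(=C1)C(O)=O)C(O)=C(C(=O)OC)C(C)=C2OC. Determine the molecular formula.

Walk through each heavy atom and fill implicit hydrogens from standard valence (C 4, N 3, O 2, S 2, halogen 1):
  atom 1: O, bond orders sum to 2 (valence 2) → 0 H
  atom 2: C, bond orders sum to 4 (valence 4) → 0 H
  atom 3: N, bond orders sum to 1 (valence 3) → 2 H
  atom 4: C, bond orders sum to 4 (valence 4) → 0 H
  atom 5: C, bond orders sum to 3 (valence 4) → 1 H
  atom 6: C, bond orders sum to 4 (valence 4) → 0 H
  atom 7: C, bond orders sum to 4 (valence 4) → 0 H
  atom 8: C, bond orders sum to 4 (valence 4) → 0 H
  atom 9: C, bond orders sum to 3 (valence 4) → 1 H
  atom 10: C, bond orders sum to 4 (valence 4) → 0 H
  atom 11: O, bond orders sum to 1 (valence 2) → 1 H
  atom 12: O, bond orders sum to 2 (valence 2) → 0 H
  atom 13: C, bond orders sum to 4 (valence 4) → 0 H
  atom 14: O, bond orders sum to 1 (valence 2) → 1 H
  atom 15: C, bond orders sum to 4 (valence 4) → 0 H
  atom 16: C, bond orders sum to 4 (valence 4) → 0 H
  atom 17: O, bond orders sum to 2 (valence 2) → 0 H
  atom 18: O, bond orders sum to 2 (valence 2) → 0 H
  atom 19: C, bond orders sum to 1 (valence 4) → 3 H
  atom 20: C, bond orders sum to 4 (valence 4) → 0 H
  atom 21: C, bond orders sum to 1 (valence 4) → 3 H
  atom 22: C, bond orders sum to 4 (valence 4) → 0 H
  atom 23: O, bond orders sum to 2 (valence 2) → 0 H
  atom 24: C, bond orders sum to 1 (valence 4) → 3 H
Totals → C:16, H:15, N:1, O:7.

C16H15NO7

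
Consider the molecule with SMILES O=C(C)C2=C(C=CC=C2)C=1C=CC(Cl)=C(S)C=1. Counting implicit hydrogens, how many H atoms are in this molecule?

11

Walk through each heavy atom and fill implicit hydrogens from standard valence (C 4, N 3, O 2, S 2, halogen 1):
  atom 1: O, bond orders sum to 2 (valence 2) → 0 H
  atom 2: C, bond orders sum to 4 (valence 4) → 0 H
  atom 3: C, bond orders sum to 1 (valence 4) → 3 H
  atom 4: C, bond orders sum to 4 (valence 4) → 0 H
  atom 5: C, bond orders sum to 4 (valence 4) → 0 H
  atom 6: C, bond orders sum to 3 (valence 4) → 1 H
  atom 7: C, bond orders sum to 3 (valence 4) → 1 H
  atom 8: C, bond orders sum to 3 (valence 4) → 1 H
  atom 9: C, bond orders sum to 3 (valence 4) → 1 H
  atom 10: C, bond orders sum to 4 (valence 4) → 0 H
  atom 11: C, bond orders sum to 3 (valence 4) → 1 H
  atom 12: C, bond orders sum to 3 (valence 4) → 1 H
  atom 13: C, bond orders sum to 4 (valence 4) → 0 H
  atom 14: Cl (halogen, monovalent) → 0 H
  atom 15: C, bond orders sum to 4 (valence 4) → 0 H
  atom 16: S, bond orders sum to 1 (valence 2) → 1 H
  atom 17: C, bond orders sum to 3 (valence 4) → 1 H
Total hydrogens: 11.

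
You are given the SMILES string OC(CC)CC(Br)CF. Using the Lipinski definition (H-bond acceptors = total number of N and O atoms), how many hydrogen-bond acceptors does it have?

1

N atoms: 0; O atoms: 1.
Lipinski HBA = 0 + 1 = 1.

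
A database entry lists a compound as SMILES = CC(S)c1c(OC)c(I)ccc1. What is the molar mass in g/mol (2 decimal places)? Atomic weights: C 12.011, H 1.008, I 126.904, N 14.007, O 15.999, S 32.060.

First, the molecular formula is C9H11IOS (counting implicit H from valence).
  C: 9 × 12.011 = 108.099
  H: 11 × 1.008 = 11.088
  I: 1 × 126.904 = 126.904
  O: 1 × 15.999 = 15.999
  S: 1 × 32.060 = 32.060
Sum: 9×12.011 + 11×1.008 + 1×126.904 + 1×15.999 + 1×32.060 = 294.150 → 294.15 g/mol.

294.15 g/mol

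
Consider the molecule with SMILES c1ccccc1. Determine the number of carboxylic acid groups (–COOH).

Scan the SMILES for the carboxylic acid motif — none present.

0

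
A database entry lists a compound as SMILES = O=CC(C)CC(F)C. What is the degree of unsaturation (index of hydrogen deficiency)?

1

Degree of unsaturation = (number of rings) + (number of π bonds).
Ring closures in the SMILES: 0.
π bonds: 1 double bond (each 1 DoU) → 1 DoU from unsaturation.
Total DoU = 0 + 1 = 1.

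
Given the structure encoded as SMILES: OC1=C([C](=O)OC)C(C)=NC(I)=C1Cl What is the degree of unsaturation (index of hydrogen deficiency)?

5

Molecular formula: C8H7ClINO3.
DoU = (2C + 2 + N − H − X) / 2, where X is the halogen count and O/S are ignored.
    = (2·8 + 2 + 1 − 7 − 2) / 2 = 10 / 2 = 5.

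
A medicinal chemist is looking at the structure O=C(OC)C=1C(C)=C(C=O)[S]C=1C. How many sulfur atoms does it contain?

Scan the SMILES for S atoms (remember two-letter symbols like Cl and Br are single atoms).
Sulfur count: 1.

1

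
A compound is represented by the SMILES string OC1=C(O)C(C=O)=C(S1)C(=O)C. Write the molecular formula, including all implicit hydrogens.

Walk through each heavy atom and fill implicit hydrogens from standard valence (C 4, N 3, O 2, S 2, halogen 1):
  atom 1: O, bond orders sum to 1 (valence 2) → 1 H
  atom 2: C, bond orders sum to 4 (valence 4) → 0 H
  atom 3: C, bond orders sum to 4 (valence 4) → 0 H
  atom 4: O, bond orders sum to 1 (valence 2) → 1 H
  atom 5: C, bond orders sum to 4 (valence 4) → 0 H
  atom 6: C, bond orders sum to 3 (valence 4) → 1 H
  atom 7: O, bond orders sum to 2 (valence 2) → 0 H
  atom 8: C, bond orders sum to 4 (valence 4) → 0 H
  atom 9: S, bond orders sum to 2 (valence 2) → 0 H
  atom 10: C, bond orders sum to 4 (valence 4) → 0 H
  atom 11: O, bond orders sum to 2 (valence 2) → 0 H
  atom 12: C, bond orders sum to 1 (valence 4) → 3 H
Totals → C:7, H:6, O:4, S:1.

C7H6O4S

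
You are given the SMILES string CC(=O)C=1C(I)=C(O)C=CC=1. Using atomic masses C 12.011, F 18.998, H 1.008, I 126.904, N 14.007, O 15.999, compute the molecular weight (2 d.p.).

First, the molecular formula is C8H7IO2 (counting implicit H from valence).
  C: 8 × 12.011 = 96.088
  H: 7 × 1.008 = 7.056
  I: 1 × 126.904 = 126.904
  O: 2 × 15.999 = 31.998
Sum: 8×12.011 + 7×1.008 + 1×126.904 + 2×15.999 = 262.046 → 262.05 g/mol.

262.05 g/mol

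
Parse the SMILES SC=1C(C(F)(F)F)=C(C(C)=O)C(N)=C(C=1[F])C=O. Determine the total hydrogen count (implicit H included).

7

Walk through each heavy atom and fill implicit hydrogens from standard valence (C 4, N 3, O 2, S 2, halogen 1):
  atom 1: S, bond orders sum to 1 (valence 2) → 1 H
  atom 2: C, bond orders sum to 4 (valence 4) → 0 H
  atom 3: C, bond orders sum to 4 (valence 4) → 0 H
  atom 4: C, bond orders sum to 4 (valence 4) → 0 H
  atom 5: F (halogen, monovalent) → 0 H
  atom 6: F (halogen, monovalent) → 0 H
  atom 7: F (halogen, monovalent) → 0 H
  atom 8: C, bond orders sum to 4 (valence 4) → 0 H
  atom 9: C, bond orders sum to 4 (valence 4) → 0 H
  atom 10: C, bond orders sum to 1 (valence 4) → 3 H
  atom 11: O, bond orders sum to 2 (valence 2) → 0 H
  atom 12: C, bond orders sum to 4 (valence 4) → 0 H
  atom 13: N, bond orders sum to 1 (valence 3) → 2 H
  atom 14: C, bond orders sum to 4 (valence 4) → 0 H
  atom 15: C, bond orders sum to 4 (valence 4) → 0 H
  atom 16: F with explicit H count 0
  atom 17: C, bond orders sum to 3 (valence 4) → 1 H
  atom 18: O, bond orders sum to 2 (valence 2) → 0 H
Total hydrogens: 7.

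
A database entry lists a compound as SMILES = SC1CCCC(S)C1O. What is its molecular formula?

Walk through each heavy atom and fill implicit hydrogens from standard valence (C 4, N 3, O 2, S 2, halogen 1):
  atom 1: S, bond orders sum to 1 (valence 2) → 1 H
  atom 2: C, bond orders sum to 3 (valence 4) → 1 H
  atom 3: C, bond orders sum to 2 (valence 4) → 2 H
  atom 4: C, bond orders sum to 2 (valence 4) → 2 H
  atom 5: C, bond orders sum to 2 (valence 4) → 2 H
  atom 6: C, bond orders sum to 3 (valence 4) → 1 H
  atom 7: S, bond orders sum to 1 (valence 2) → 1 H
  atom 8: C, bond orders sum to 3 (valence 4) → 1 H
  atom 9: O, bond orders sum to 1 (valence 2) → 1 H
Totals → C:6, H:12, O:1, S:2.
In Hill order: C6H12OS2.

C6H12OS2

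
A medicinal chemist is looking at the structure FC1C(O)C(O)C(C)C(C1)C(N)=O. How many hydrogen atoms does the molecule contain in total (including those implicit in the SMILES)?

14

Walk through each heavy atom and fill implicit hydrogens from standard valence (C 4, N 3, O 2, S 2, halogen 1):
  atom 1: F (halogen, monovalent) → 0 H
  atom 2: C, bond orders sum to 3 (valence 4) → 1 H
  atom 3: C, bond orders sum to 3 (valence 4) → 1 H
  atom 4: O, bond orders sum to 1 (valence 2) → 1 H
  atom 5: C, bond orders sum to 3 (valence 4) → 1 H
  atom 6: O, bond orders sum to 1 (valence 2) → 1 H
  atom 7: C, bond orders sum to 3 (valence 4) → 1 H
  atom 8: C, bond orders sum to 1 (valence 4) → 3 H
  atom 9: C, bond orders sum to 3 (valence 4) → 1 H
  atom 10: C, bond orders sum to 2 (valence 4) → 2 H
  atom 11: C, bond orders sum to 4 (valence 4) → 0 H
  atom 12: N, bond orders sum to 1 (valence 3) → 2 H
  atom 13: O, bond orders sum to 2 (valence 2) → 0 H
Total hydrogens: 14.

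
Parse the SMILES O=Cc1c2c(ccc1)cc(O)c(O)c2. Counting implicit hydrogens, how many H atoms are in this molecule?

8

Walk through each heavy atom and fill implicit hydrogens from standard valence (C 4, N 3, O 2, S 2, halogen 1); for lowercase aromatic atoms, an aromatic c carries 1 H when it has two neighbours and 0 H with three, and aromatic n carries 0 H:
  atom 1: O, bond orders sum to 2 (valence 2) → 0 H
  atom 2: C, bond orders sum to 3 (valence 4) → 1 H
  atom 3: aromatic c, 3 neighbours → 0 H
  atom 4: aromatic c, 3 neighbours → 0 H
  atom 5: aromatic c, 3 neighbours → 0 H
  atom 6: aromatic c, 2 neighbours → 1 H
  atom 7: aromatic c, 2 neighbours → 1 H
  atom 8: aromatic c, 2 neighbours → 1 H
  atom 9: aromatic c, 2 neighbours → 1 H
  atom 10: aromatic c, 3 neighbours → 0 H
  atom 11: O, bond orders sum to 1 (valence 2) → 1 H
  atom 12: aromatic c, 3 neighbours → 0 H
  atom 13: O, bond orders sum to 1 (valence 2) → 1 H
  atom 14: aromatic c, 2 neighbours → 1 H
Total hydrogens: 8.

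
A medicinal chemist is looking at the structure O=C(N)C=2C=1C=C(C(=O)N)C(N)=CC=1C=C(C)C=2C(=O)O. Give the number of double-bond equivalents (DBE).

10

Degree of unsaturation = (number of rings) + (number of π bonds).
Ring closures in the SMILES: 2.
π bonds: 8 double bonds (each 1 DoU) → 8 DoU from unsaturation.
Total DoU = 2 + 8 = 10.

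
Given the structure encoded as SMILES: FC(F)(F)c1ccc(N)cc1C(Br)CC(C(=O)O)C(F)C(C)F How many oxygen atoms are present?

Scan the SMILES for O atoms (remember two-letter symbols like Cl and Br are single atoms).
Oxygen count: 2.

2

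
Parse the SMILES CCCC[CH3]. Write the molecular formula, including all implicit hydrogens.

C5H12

Walk through each heavy atom and fill implicit hydrogens from standard valence (C 4, N 3, O 2, S 2, halogen 1):
  atom 1: C, bond orders sum to 1 (valence 4) → 3 H
  atom 2: C, bond orders sum to 2 (valence 4) → 2 H
  atom 3: C, bond orders sum to 2 (valence 4) → 2 H
  atom 4: C, bond orders sum to 2 (valence 4) → 2 H
  atom 5: C with explicit H count 3
Totals → C:5, H:12.
In Hill order: C5H12.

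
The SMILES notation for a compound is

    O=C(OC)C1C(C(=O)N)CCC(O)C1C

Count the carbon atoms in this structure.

10

Count every carbon token in the SMILES (each C, including those in ring-closure positions and inside branches).
Carbon count: 10.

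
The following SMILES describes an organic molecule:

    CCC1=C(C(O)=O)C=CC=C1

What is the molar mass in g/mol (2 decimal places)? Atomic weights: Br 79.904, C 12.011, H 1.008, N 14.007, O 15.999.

150.18 g/mol

First, the molecular formula is C9H10O2 (counting implicit H from valence).
  C: 9 × 12.011 = 108.099
  H: 10 × 1.008 = 10.080
  O: 2 × 15.999 = 31.998
Sum: 9×12.011 + 10×1.008 + 2×15.999 = 150.177 → 150.18 g/mol.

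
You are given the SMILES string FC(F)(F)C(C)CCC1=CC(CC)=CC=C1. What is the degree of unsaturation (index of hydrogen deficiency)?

Degree of unsaturation = (number of rings) + (number of π bonds).
Ring closures in the SMILES: 1.
π bonds: 3 double bonds (each 1 DoU) → 3 DoU from unsaturation.
Total DoU = 1 + 3 = 4.

4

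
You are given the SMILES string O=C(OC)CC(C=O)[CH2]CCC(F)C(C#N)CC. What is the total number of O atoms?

3

Scan the SMILES for O atoms (remember two-letter symbols like Cl and Br are single atoms).
Oxygen count: 3.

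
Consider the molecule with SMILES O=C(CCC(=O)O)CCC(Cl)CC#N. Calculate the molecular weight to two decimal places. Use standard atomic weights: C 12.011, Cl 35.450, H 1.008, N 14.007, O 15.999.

217.65 g/mol

First, the molecular formula is C9H12ClNO3 (counting implicit H from valence).
  C: 9 × 12.011 = 108.099
  Cl: 1 × 35.450 = 35.450
  H: 12 × 1.008 = 12.096
  N: 1 × 14.007 = 14.007
  O: 3 × 15.999 = 47.997
Sum: 9×12.011 + 1×35.450 + 12×1.008 + 1×14.007 + 3×15.999 = 217.649 → 217.65 g/mol.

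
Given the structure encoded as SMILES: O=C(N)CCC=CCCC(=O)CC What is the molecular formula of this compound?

Walk through each heavy atom and fill implicit hydrogens from standard valence (C 4, N 3, O 2, S 2, halogen 1):
  atom 1: O, bond orders sum to 2 (valence 2) → 0 H
  atom 2: C, bond orders sum to 4 (valence 4) → 0 H
  atom 3: N, bond orders sum to 1 (valence 3) → 2 H
  atom 4: C, bond orders sum to 2 (valence 4) → 2 H
  atom 5: C, bond orders sum to 2 (valence 4) → 2 H
  atom 6: C, bond orders sum to 3 (valence 4) → 1 H
  atom 7: C, bond orders sum to 3 (valence 4) → 1 H
  atom 8: C, bond orders sum to 2 (valence 4) → 2 H
  atom 9: C, bond orders sum to 2 (valence 4) → 2 H
  atom 10: C, bond orders sum to 4 (valence 4) → 0 H
  atom 11: O, bond orders sum to 2 (valence 2) → 0 H
  atom 12: C, bond orders sum to 2 (valence 4) → 2 H
  atom 13: C, bond orders sum to 1 (valence 4) → 3 H
Totals → C:10, H:17, N:1, O:2.
In Hill order: C10H17NO2.

C10H17NO2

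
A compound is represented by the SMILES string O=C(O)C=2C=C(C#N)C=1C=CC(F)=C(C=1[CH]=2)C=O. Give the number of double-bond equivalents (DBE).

11

Degree of unsaturation = (number of rings) + (number of π bonds).
Ring closures in the SMILES: 2.
π bonds: 7 double bonds (each 1 DoU), 1 triple bond (each 2 DoU) → 9 DoU from unsaturation.
Total DoU = 2 + 9 = 11.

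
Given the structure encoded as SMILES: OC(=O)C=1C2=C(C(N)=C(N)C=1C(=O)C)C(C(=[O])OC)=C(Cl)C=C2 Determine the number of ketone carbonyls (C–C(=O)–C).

The ketone motif appears at heavy-atom position 12 in the SMILES.
Other groups present: 1 carboxylic acid, 1 ester, 2 primary amine.
Ketone count: 1.

1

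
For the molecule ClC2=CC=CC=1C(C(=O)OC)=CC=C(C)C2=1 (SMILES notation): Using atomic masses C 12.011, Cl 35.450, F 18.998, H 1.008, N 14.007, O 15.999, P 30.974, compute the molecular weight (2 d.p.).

234.68 g/mol

First, the molecular formula is C13H11ClO2 (counting implicit H from valence).
  C: 13 × 12.011 = 156.143
  Cl: 1 × 35.450 = 35.450
  H: 11 × 1.008 = 11.088
  O: 2 × 15.999 = 31.998
Sum: 13×12.011 + 1×35.450 + 11×1.008 + 2×15.999 = 234.679 → 234.68 g/mol.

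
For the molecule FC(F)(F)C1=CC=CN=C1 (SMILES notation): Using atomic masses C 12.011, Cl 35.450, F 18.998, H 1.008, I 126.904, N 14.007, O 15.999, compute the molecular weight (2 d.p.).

First, the molecular formula is C6H4F3N (counting implicit H from valence).
  C: 6 × 12.011 = 72.066
  F: 3 × 18.998 = 56.994
  H: 4 × 1.008 = 4.032
  N: 1 × 14.007 = 14.007
Sum: 6×12.011 + 3×18.998 + 4×1.008 + 1×14.007 = 147.099 → 147.10 g/mol.

147.10 g/mol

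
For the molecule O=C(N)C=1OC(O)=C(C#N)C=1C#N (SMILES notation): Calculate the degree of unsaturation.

Molecular formula: C7H3N3O3.
DoU = (2C + 2 + N − H − X) / 2, where X is the halogen count and O/S are ignored.
    = (2·7 + 2 + 3 − 3 − 0) / 2 = 16 / 2 = 8.

8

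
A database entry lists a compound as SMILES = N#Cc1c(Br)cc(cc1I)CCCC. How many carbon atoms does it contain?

Count every carbon token in the SMILES (each C, including those in ring-closure positions and inside branches).
Carbon count: 11.

11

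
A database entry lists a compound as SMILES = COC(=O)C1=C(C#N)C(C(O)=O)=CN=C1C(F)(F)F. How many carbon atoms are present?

Count every carbon token in the SMILES (each C, including those in ring-closure positions and inside branches).
Carbon count: 10.

10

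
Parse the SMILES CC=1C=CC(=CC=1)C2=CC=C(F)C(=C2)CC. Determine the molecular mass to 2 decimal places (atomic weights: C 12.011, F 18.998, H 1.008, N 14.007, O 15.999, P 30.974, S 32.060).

First, the molecular formula is C15H15F (counting implicit H from valence).
  C: 15 × 12.011 = 180.165
  F: 1 × 18.998 = 18.998
  H: 15 × 1.008 = 15.120
Sum: 15×12.011 + 1×18.998 + 15×1.008 = 214.283 → 214.28 g/mol.

214.28 g/mol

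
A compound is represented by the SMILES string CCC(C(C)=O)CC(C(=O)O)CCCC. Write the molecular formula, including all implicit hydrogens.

C12H22O3

Walk through each heavy atom and fill implicit hydrogens from standard valence (C 4, N 3, O 2, S 2, halogen 1):
  atom 1: C, bond orders sum to 1 (valence 4) → 3 H
  atom 2: C, bond orders sum to 2 (valence 4) → 2 H
  atom 3: C, bond orders sum to 3 (valence 4) → 1 H
  atom 4: C, bond orders sum to 4 (valence 4) → 0 H
  atom 5: C, bond orders sum to 1 (valence 4) → 3 H
  atom 6: O, bond orders sum to 2 (valence 2) → 0 H
  atom 7: C, bond orders sum to 2 (valence 4) → 2 H
  atom 8: C, bond orders sum to 3 (valence 4) → 1 H
  atom 9: C, bond orders sum to 4 (valence 4) → 0 H
  atom 10: O, bond orders sum to 2 (valence 2) → 0 H
  atom 11: O, bond orders sum to 1 (valence 2) → 1 H
  atom 12: C, bond orders sum to 2 (valence 4) → 2 H
  atom 13: C, bond orders sum to 2 (valence 4) → 2 H
  atom 14: C, bond orders sum to 2 (valence 4) → 2 H
  atom 15: C, bond orders sum to 1 (valence 4) → 3 H
Totals → C:12, H:22, O:3.
In Hill order: C12H22O3.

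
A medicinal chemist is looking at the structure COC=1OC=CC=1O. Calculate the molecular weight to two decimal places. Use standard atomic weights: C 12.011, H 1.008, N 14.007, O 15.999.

First, the molecular formula is C5H6O3 (counting implicit H from valence).
  C: 5 × 12.011 = 60.055
  H: 6 × 1.008 = 6.048
  O: 3 × 15.999 = 47.997
Sum: 5×12.011 + 6×1.008 + 3×15.999 = 114.100 → 114.10 g/mol.

114.10 g/mol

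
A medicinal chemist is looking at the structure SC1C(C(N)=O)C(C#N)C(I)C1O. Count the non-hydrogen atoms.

13

Every atom symbol written in the SMILES (organic subset) is one heavy atom; implicit H are not written.
Heavy atoms by element → C:7, I:1, N:2, O:2, S:1.
Total: 13.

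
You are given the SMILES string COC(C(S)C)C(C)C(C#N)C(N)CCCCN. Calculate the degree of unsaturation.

2

Degree of unsaturation = (number of rings) + (number of π bonds).
Ring closures in the SMILES: 0.
π bonds: 1 triple bond (each 2 DoU) → 2 DoU from unsaturation.
Total DoU = 0 + 2 = 2.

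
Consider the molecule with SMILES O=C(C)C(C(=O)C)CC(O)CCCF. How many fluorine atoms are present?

1

Scan the SMILES for F atoms (remember two-letter symbols like Cl and Br are single atoms).
Fluorine count: 1.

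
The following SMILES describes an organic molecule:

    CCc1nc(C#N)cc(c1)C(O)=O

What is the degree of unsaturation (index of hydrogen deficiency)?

7

Molecular formula: C9H8N2O2.
DoU = (2C + 2 + N − H − X) / 2, where X is the halogen count and O/S are ignored.
    = (2·9 + 2 + 2 − 8 − 0) / 2 = 14 / 2 = 7.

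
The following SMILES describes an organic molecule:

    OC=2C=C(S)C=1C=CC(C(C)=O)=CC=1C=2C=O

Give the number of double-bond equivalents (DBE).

Molecular formula: C13H10O3S.
DoU = (2C + 2 + N − H − X) / 2, where X is the halogen count and O/S are ignored.
    = (2·13 + 2 + 0 − 10 − 0) / 2 = 18 / 2 = 9.

9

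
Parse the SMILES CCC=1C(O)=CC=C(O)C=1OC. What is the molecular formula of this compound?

C9H12O3

Walk through each heavy atom and fill implicit hydrogens from standard valence (C 4, N 3, O 2, S 2, halogen 1):
  atom 1: C, bond orders sum to 1 (valence 4) → 3 H
  atom 2: C, bond orders sum to 2 (valence 4) → 2 H
  atom 3: C, bond orders sum to 4 (valence 4) → 0 H
  atom 4: C, bond orders sum to 4 (valence 4) → 0 H
  atom 5: O, bond orders sum to 1 (valence 2) → 1 H
  atom 6: C, bond orders sum to 3 (valence 4) → 1 H
  atom 7: C, bond orders sum to 3 (valence 4) → 1 H
  atom 8: C, bond orders sum to 4 (valence 4) → 0 H
  atom 9: O, bond orders sum to 1 (valence 2) → 1 H
  atom 10: C, bond orders sum to 4 (valence 4) → 0 H
  atom 11: O, bond orders sum to 2 (valence 2) → 0 H
  atom 12: C, bond orders sum to 1 (valence 4) → 3 H
Totals → C:9, H:12, O:3.
In Hill order: C9H12O3.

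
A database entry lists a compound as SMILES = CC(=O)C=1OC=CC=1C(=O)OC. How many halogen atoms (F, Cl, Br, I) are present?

Scan the SMILES for the halogen motif — none present.
Groups that are present: 1 ester, 1 ketone.

0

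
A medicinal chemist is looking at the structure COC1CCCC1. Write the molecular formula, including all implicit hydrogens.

C6H12O

Walk through each heavy atom and fill implicit hydrogens from standard valence (C 4, N 3, O 2, S 2, halogen 1):
  atom 1: C, bond orders sum to 1 (valence 4) → 3 H
  atom 2: O, bond orders sum to 2 (valence 2) → 0 H
  atom 3: C, bond orders sum to 3 (valence 4) → 1 H
  atom 4: C, bond orders sum to 2 (valence 4) → 2 H
  atom 5: C, bond orders sum to 2 (valence 4) → 2 H
  atom 6: C, bond orders sum to 2 (valence 4) → 2 H
  atom 7: C, bond orders sum to 2 (valence 4) → 2 H
Totals → C:6, H:12, O:1.
In Hill order: C6H12O.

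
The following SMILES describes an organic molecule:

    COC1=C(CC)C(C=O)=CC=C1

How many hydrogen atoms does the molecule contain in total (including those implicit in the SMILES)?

Walk through each heavy atom and fill implicit hydrogens from standard valence (C 4, N 3, O 2, S 2, halogen 1):
  atom 1: C, bond orders sum to 1 (valence 4) → 3 H
  atom 2: O, bond orders sum to 2 (valence 2) → 0 H
  atom 3: C, bond orders sum to 4 (valence 4) → 0 H
  atom 4: C, bond orders sum to 4 (valence 4) → 0 H
  atom 5: C, bond orders sum to 2 (valence 4) → 2 H
  atom 6: C, bond orders sum to 1 (valence 4) → 3 H
  atom 7: C, bond orders sum to 4 (valence 4) → 0 H
  atom 8: C, bond orders sum to 3 (valence 4) → 1 H
  atom 9: O, bond orders sum to 2 (valence 2) → 0 H
  atom 10: C, bond orders sum to 3 (valence 4) → 1 H
  atom 11: C, bond orders sum to 3 (valence 4) → 1 H
  atom 12: C, bond orders sum to 3 (valence 4) → 1 H
Total hydrogens: 12.

12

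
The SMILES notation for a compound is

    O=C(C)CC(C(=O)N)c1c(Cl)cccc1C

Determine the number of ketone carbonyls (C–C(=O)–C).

The ketone motif appears at heavy-atom position 2 in the SMILES.
Other groups present: 1 amide.
Ketone count: 1.

1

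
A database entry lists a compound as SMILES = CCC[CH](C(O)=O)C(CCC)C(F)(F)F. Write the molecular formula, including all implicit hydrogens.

Walk through each heavy atom and fill implicit hydrogens from standard valence (C 4, N 3, O 2, S 2, halogen 1):
  atom 1: C, bond orders sum to 1 (valence 4) → 3 H
  atom 2: C, bond orders sum to 2 (valence 4) → 2 H
  atom 3: C, bond orders sum to 2 (valence 4) → 2 H
  atom 4: C with explicit H count 1
  atom 5: C, bond orders sum to 4 (valence 4) → 0 H
  atom 6: O, bond orders sum to 1 (valence 2) → 1 H
  atom 7: O, bond orders sum to 2 (valence 2) → 0 H
  atom 8: C, bond orders sum to 3 (valence 4) → 1 H
  atom 9: C, bond orders sum to 2 (valence 4) → 2 H
  atom 10: C, bond orders sum to 2 (valence 4) → 2 H
  atom 11: C, bond orders sum to 1 (valence 4) → 3 H
  atom 12: C, bond orders sum to 4 (valence 4) → 0 H
  atom 13: F (halogen, monovalent) → 0 H
  atom 14: F (halogen, monovalent) → 0 H
  atom 15: F (halogen, monovalent) → 0 H
Totals → C:10, H:17, F:3, O:2.

C10H17F3O2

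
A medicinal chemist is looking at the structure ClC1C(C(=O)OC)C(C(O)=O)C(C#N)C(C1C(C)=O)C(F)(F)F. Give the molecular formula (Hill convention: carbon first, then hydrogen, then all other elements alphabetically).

C13H13ClF3NO5

Walk through each heavy atom and fill implicit hydrogens from standard valence (C 4, N 3, O 2, S 2, halogen 1):
  atom 1: Cl (halogen, monovalent) → 0 H
  atom 2: C, bond orders sum to 3 (valence 4) → 1 H
  atom 3: C, bond orders sum to 3 (valence 4) → 1 H
  atom 4: C, bond orders sum to 4 (valence 4) → 0 H
  atom 5: O, bond orders sum to 2 (valence 2) → 0 H
  atom 6: O, bond orders sum to 2 (valence 2) → 0 H
  atom 7: C, bond orders sum to 1 (valence 4) → 3 H
  atom 8: C, bond orders sum to 3 (valence 4) → 1 H
  atom 9: C, bond orders sum to 4 (valence 4) → 0 H
  atom 10: O, bond orders sum to 1 (valence 2) → 1 H
  atom 11: O, bond orders sum to 2 (valence 2) → 0 H
  atom 12: C, bond orders sum to 3 (valence 4) → 1 H
  atom 13: C, bond orders sum to 4 (valence 4) → 0 H
  atom 14: N, bond orders sum to 3 (valence 3) → 0 H
  atom 15: C, bond orders sum to 3 (valence 4) → 1 H
  atom 16: C, bond orders sum to 3 (valence 4) → 1 H
  atom 17: C, bond orders sum to 4 (valence 4) → 0 H
  atom 18: C, bond orders sum to 1 (valence 4) → 3 H
  atom 19: O, bond orders sum to 2 (valence 2) → 0 H
  atom 20: C, bond orders sum to 4 (valence 4) → 0 H
  atom 21: F (halogen, monovalent) → 0 H
  atom 22: F (halogen, monovalent) → 0 H
  atom 23: F (halogen, monovalent) → 0 H
Totals → C:13, H:13, Cl:1, F:3, N:1, O:5.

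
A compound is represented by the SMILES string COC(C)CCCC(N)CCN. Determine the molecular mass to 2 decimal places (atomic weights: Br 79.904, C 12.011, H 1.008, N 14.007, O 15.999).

First, the molecular formula is C9H22N2O (counting implicit H from valence).
  C: 9 × 12.011 = 108.099
  H: 22 × 1.008 = 22.176
  N: 2 × 14.007 = 28.014
  O: 1 × 15.999 = 15.999
Sum: 9×12.011 + 22×1.008 + 2×14.007 + 1×15.999 = 174.288 → 174.29 g/mol.

174.29 g/mol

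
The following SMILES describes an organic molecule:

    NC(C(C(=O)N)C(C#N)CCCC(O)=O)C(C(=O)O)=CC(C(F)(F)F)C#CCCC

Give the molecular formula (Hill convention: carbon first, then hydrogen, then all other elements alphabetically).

C19H24F3N3O5

Walk through each heavy atom and fill implicit hydrogens from standard valence (C 4, N 3, O 2, S 2, halogen 1):
  atom 1: N, bond orders sum to 1 (valence 3) → 2 H
  atom 2: C, bond orders sum to 3 (valence 4) → 1 H
  atom 3: C, bond orders sum to 3 (valence 4) → 1 H
  atom 4: C, bond orders sum to 4 (valence 4) → 0 H
  atom 5: O, bond orders sum to 2 (valence 2) → 0 H
  atom 6: N, bond orders sum to 1 (valence 3) → 2 H
  atom 7: C, bond orders sum to 3 (valence 4) → 1 H
  atom 8: C, bond orders sum to 4 (valence 4) → 0 H
  atom 9: N, bond orders sum to 3 (valence 3) → 0 H
  atom 10: C, bond orders sum to 2 (valence 4) → 2 H
  atom 11: C, bond orders sum to 2 (valence 4) → 2 H
  atom 12: C, bond orders sum to 2 (valence 4) → 2 H
  atom 13: C, bond orders sum to 4 (valence 4) → 0 H
  atom 14: O, bond orders sum to 1 (valence 2) → 1 H
  atom 15: O, bond orders sum to 2 (valence 2) → 0 H
  atom 16: C, bond orders sum to 4 (valence 4) → 0 H
  atom 17: C, bond orders sum to 4 (valence 4) → 0 H
  atom 18: O, bond orders sum to 2 (valence 2) → 0 H
  atom 19: O, bond orders sum to 1 (valence 2) → 1 H
  atom 20: C, bond orders sum to 3 (valence 4) → 1 H
  atom 21: C, bond orders sum to 3 (valence 4) → 1 H
  atom 22: C, bond orders sum to 4 (valence 4) → 0 H
  atom 23: F (halogen, monovalent) → 0 H
  atom 24: F (halogen, monovalent) → 0 H
  atom 25: F (halogen, monovalent) → 0 H
  atom 26: C, bond orders sum to 4 (valence 4) → 0 H
  atom 27: C, bond orders sum to 4 (valence 4) → 0 H
  atom 28: C, bond orders sum to 2 (valence 4) → 2 H
  atom 29: C, bond orders sum to 2 (valence 4) → 2 H
  atom 30: C, bond orders sum to 1 (valence 4) → 3 H
Totals → C:19, H:24, F:3, N:3, O:5.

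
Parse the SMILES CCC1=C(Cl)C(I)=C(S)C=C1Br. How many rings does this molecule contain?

In SMILES, each pair of matching ring-closure digits denotes one ring-closing bond; the number of such bonds equals the number of independent rings.
Ring-closure bonds here: 1.

1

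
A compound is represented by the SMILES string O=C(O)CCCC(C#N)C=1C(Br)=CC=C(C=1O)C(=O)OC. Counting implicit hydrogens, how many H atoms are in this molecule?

Walk through each heavy atom and fill implicit hydrogens from standard valence (C 4, N 3, O 2, S 2, halogen 1):
  atom 1: O, bond orders sum to 2 (valence 2) → 0 H
  atom 2: C, bond orders sum to 4 (valence 4) → 0 H
  atom 3: O, bond orders sum to 1 (valence 2) → 1 H
  atom 4: C, bond orders sum to 2 (valence 4) → 2 H
  atom 5: C, bond orders sum to 2 (valence 4) → 2 H
  atom 6: C, bond orders sum to 2 (valence 4) → 2 H
  atom 7: C, bond orders sum to 3 (valence 4) → 1 H
  atom 8: C, bond orders sum to 4 (valence 4) → 0 H
  atom 9: N, bond orders sum to 3 (valence 3) → 0 H
  atom 10: C, bond orders sum to 4 (valence 4) → 0 H
  atom 11: C, bond orders sum to 4 (valence 4) → 0 H
  atom 12: Br (halogen, monovalent) → 0 H
  atom 13: C, bond orders sum to 3 (valence 4) → 1 H
  atom 14: C, bond orders sum to 3 (valence 4) → 1 H
  atom 15: C, bond orders sum to 4 (valence 4) → 0 H
  atom 16: C, bond orders sum to 4 (valence 4) → 0 H
  atom 17: O, bond orders sum to 1 (valence 2) → 1 H
  atom 18: C, bond orders sum to 4 (valence 4) → 0 H
  atom 19: O, bond orders sum to 2 (valence 2) → 0 H
  atom 20: O, bond orders sum to 2 (valence 2) → 0 H
  atom 21: C, bond orders sum to 1 (valence 4) → 3 H
Total hydrogens: 14.

14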